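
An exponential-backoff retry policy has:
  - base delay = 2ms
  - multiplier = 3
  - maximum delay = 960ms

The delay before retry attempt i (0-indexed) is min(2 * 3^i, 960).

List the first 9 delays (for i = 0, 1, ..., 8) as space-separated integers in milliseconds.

Answer: 2 6 18 54 162 486 960 960 960

Derivation:
Computing each delay:
  i=0: min(2*3^0, 960) = 2
  i=1: min(2*3^1, 960) = 6
  i=2: min(2*3^2, 960) = 18
  i=3: min(2*3^3, 960) = 54
  i=4: min(2*3^4, 960) = 162
  i=5: min(2*3^5, 960) = 486
  i=6: min(2*3^6, 960) = 960
  i=7: min(2*3^7, 960) = 960
  i=8: min(2*3^8, 960) = 960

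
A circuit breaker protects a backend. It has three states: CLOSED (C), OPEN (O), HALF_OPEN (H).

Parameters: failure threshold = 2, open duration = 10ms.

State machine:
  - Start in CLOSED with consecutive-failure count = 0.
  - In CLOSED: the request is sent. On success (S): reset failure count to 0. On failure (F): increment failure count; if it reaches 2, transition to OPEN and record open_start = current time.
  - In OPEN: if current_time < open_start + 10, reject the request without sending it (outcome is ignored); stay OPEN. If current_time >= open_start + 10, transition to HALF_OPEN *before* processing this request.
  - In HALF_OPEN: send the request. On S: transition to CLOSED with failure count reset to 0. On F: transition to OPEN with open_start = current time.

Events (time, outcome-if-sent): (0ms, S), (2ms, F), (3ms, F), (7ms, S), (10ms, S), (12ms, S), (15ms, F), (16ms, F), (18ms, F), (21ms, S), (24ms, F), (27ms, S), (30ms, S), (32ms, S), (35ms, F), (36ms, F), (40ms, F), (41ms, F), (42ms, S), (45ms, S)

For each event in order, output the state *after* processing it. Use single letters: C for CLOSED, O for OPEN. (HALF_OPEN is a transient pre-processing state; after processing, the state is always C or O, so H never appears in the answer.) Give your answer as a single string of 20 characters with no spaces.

Answer: CCOOOOOOOOOCCCCOOOOO

Derivation:
State after each event:
  event#1 t=0ms outcome=S: state=CLOSED
  event#2 t=2ms outcome=F: state=CLOSED
  event#3 t=3ms outcome=F: state=OPEN
  event#4 t=7ms outcome=S: state=OPEN
  event#5 t=10ms outcome=S: state=OPEN
  event#6 t=12ms outcome=S: state=OPEN
  event#7 t=15ms outcome=F: state=OPEN
  event#8 t=16ms outcome=F: state=OPEN
  event#9 t=18ms outcome=F: state=OPEN
  event#10 t=21ms outcome=S: state=OPEN
  event#11 t=24ms outcome=F: state=OPEN
  event#12 t=27ms outcome=S: state=CLOSED
  event#13 t=30ms outcome=S: state=CLOSED
  event#14 t=32ms outcome=S: state=CLOSED
  event#15 t=35ms outcome=F: state=CLOSED
  event#16 t=36ms outcome=F: state=OPEN
  event#17 t=40ms outcome=F: state=OPEN
  event#18 t=41ms outcome=F: state=OPEN
  event#19 t=42ms outcome=S: state=OPEN
  event#20 t=45ms outcome=S: state=OPEN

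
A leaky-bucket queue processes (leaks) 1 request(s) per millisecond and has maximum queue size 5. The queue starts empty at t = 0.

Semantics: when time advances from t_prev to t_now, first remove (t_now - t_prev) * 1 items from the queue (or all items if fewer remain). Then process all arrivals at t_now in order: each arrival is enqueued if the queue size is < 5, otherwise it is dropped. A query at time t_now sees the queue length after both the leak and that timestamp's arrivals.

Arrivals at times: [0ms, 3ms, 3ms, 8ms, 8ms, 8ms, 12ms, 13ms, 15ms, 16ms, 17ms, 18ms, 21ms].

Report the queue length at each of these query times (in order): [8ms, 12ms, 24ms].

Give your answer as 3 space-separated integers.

Answer: 3 1 0

Derivation:
Queue lengths at query times:
  query t=8ms: backlog = 3
  query t=12ms: backlog = 1
  query t=24ms: backlog = 0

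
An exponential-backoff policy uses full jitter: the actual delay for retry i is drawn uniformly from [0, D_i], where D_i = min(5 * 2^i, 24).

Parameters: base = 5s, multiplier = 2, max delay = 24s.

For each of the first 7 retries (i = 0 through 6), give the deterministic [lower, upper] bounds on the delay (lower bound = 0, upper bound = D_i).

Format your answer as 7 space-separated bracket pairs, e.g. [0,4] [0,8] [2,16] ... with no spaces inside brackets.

Computing bounds per retry:
  i=0: D_i=min(5*2^0,24)=5, bounds=[0,5]
  i=1: D_i=min(5*2^1,24)=10, bounds=[0,10]
  i=2: D_i=min(5*2^2,24)=20, bounds=[0,20]
  i=3: D_i=min(5*2^3,24)=24, bounds=[0,24]
  i=4: D_i=min(5*2^4,24)=24, bounds=[0,24]
  i=5: D_i=min(5*2^5,24)=24, bounds=[0,24]
  i=6: D_i=min(5*2^6,24)=24, bounds=[0,24]

Answer: [0,5] [0,10] [0,20] [0,24] [0,24] [0,24] [0,24]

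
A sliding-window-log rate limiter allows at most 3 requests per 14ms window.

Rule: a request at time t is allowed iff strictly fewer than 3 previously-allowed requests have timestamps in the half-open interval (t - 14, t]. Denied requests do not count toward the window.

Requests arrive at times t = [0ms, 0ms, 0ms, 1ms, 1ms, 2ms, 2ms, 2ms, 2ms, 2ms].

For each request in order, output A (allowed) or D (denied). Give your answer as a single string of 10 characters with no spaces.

Answer: AAADDDDDDD

Derivation:
Tracking allowed requests in the window:
  req#1 t=0ms: ALLOW
  req#2 t=0ms: ALLOW
  req#3 t=0ms: ALLOW
  req#4 t=1ms: DENY
  req#5 t=1ms: DENY
  req#6 t=2ms: DENY
  req#7 t=2ms: DENY
  req#8 t=2ms: DENY
  req#9 t=2ms: DENY
  req#10 t=2ms: DENY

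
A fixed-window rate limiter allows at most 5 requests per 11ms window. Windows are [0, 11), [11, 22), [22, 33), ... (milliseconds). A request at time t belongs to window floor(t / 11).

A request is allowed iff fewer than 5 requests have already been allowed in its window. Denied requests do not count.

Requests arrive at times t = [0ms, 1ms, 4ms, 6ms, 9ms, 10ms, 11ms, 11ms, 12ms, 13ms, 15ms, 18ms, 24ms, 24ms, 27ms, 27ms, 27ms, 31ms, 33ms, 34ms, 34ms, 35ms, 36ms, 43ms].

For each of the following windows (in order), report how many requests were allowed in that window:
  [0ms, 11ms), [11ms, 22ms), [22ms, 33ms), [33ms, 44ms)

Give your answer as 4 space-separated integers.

Answer: 5 5 5 5

Derivation:
Processing requests:
  req#1 t=0ms (window 0): ALLOW
  req#2 t=1ms (window 0): ALLOW
  req#3 t=4ms (window 0): ALLOW
  req#4 t=6ms (window 0): ALLOW
  req#5 t=9ms (window 0): ALLOW
  req#6 t=10ms (window 0): DENY
  req#7 t=11ms (window 1): ALLOW
  req#8 t=11ms (window 1): ALLOW
  req#9 t=12ms (window 1): ALLOW
  req#10 t=13ms (window 1): ALLOW
  req#11 t=15ms (window 1): ALLOW
  req#12 t=18ms (window 1): DENY
  req#13 t=24ms (window 2): ALLOW
  req#14 t=24ms (window 2): ALLOW
  req#15 t=27ms (window 2): ALLOW
  req#16 t=27ms (window 2): ALLOW
  req#17 t=27ms (window 2): ALLOW
  req#18 t=31ms (window 2): DENY
  req#19 t=33ms (window 3): ALLOW
  req#20 t=34ms (window 3): ALLOW
  req#21 t=34ms (window 3): ALLOW
  req#22 t=35ms (window 3): ALLOW
  req#23 t=36ms (window 3): ALLOW
  req#24 t=43ms (window 3): DENY

Allowed counts by window: 5 5 5 5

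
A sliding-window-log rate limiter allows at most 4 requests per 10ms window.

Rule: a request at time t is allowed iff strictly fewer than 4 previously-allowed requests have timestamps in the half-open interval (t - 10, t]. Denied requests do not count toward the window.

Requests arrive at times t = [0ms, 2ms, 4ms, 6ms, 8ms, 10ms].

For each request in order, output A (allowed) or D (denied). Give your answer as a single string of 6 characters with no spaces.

Answer: AAAADA

Derivation:
Tracking allowed requests in the window:
  req#1 t=0ms: ALLOW
  req#2 t=2ms: ALLOW
  req#3 t=4ms: ALLOW
  req#4 t=6ms: ALLOW
  req#5 t=8ms: DENY
  req#6 t=10ms: ALLOW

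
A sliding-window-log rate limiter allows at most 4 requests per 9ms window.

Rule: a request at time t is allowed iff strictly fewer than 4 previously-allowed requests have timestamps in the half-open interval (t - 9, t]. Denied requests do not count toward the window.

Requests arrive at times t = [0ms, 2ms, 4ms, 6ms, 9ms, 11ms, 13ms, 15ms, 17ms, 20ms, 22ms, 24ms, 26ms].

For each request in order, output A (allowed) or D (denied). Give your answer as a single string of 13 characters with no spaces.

Answer: AAAAAAAADAAAA

Derivation:
Tracking allowed requests in the window:
  req#1 t=0ms: ALLOW
  req#2 t=2ms: ALLOW
  req#3 t=4ms: ALLOW
  req#4 t=6ms: ALLOW
  req#5 t=9ms: ALLOW
  req#6 t=11ms: ALLOW
  req#7 t=13ms: ALLOW
  req#8 t=15ms: ALLOW
  req#9 t=17ms: DENY
  req#10 t=20ms: ALLOW
  req#11 t=22ms: ALLOW
  req#12 t=24ms: ALLOW
  req#13 t=26ms: ALLOW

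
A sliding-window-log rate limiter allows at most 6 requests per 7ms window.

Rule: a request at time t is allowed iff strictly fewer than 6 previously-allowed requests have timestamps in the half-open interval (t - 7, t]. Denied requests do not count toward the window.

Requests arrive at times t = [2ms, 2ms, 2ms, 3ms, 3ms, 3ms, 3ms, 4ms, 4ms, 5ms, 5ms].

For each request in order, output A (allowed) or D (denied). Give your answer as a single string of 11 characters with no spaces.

Tracking allowed requests in the window:
  req#1 t=2ms: ALLOW
  req#2 t=2ms: ALLOW
  req#3 t=2ms: ALLOW
  req#4 t=3ms: ALLOW
  req#5 t=3ms: ALLOW
  req#6 t=3ms: ALLOW
  req#7 t=3ms: DENY
  req#8 t=4ms: DENY
  req#9 t=4ms: DENY
  req#10 t=5ms: DENY
  req#11 t=5ms: DENY

Answer: AAAAAADDDDD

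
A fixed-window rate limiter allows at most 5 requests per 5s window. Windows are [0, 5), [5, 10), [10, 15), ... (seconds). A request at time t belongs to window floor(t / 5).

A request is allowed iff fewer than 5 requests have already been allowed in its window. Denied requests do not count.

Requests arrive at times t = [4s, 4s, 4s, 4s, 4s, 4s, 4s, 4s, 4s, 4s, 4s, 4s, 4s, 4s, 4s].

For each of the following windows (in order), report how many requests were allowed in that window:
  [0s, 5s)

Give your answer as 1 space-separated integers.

Answer: 5

Derivation:
Processing requests:
  req#1 t=4s (window 0): ALLOW
  req#2 t=4s (window 0): ALLOW
  req#3 t=4s (window 0): ALLOW
  req#4 t=4s (window 0): ALLOW
  req#5 t=4s (window 0): ALLOW
  req#6 t=4s (window 0): DENY
  req#7 t=4s (window 0): DENY
  req#8 t=4s (window 0): DENY
  req#9 t=4s (window 0): DENY
  req#10 t=4s (window 0): DENY
  req#11 t=4s (window 0): DENY
  req#12 t=4s (window 0): DENY
  req#13 t=4s (window 0): DENY
  req#14 t=4s (window 0): DENY
  req#15 t=4s (window 0): DENY

Allowed counts by window: 5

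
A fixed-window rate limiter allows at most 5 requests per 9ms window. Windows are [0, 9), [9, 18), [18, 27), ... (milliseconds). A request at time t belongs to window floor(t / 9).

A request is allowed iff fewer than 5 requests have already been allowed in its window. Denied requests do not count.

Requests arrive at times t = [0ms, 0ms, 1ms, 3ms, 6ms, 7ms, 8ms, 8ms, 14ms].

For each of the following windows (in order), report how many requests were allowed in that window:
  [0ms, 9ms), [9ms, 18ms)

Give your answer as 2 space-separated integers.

Answer: 5 1

Derivation:
Processing requests:
  req#1 t=0ms (window 0): ALLOW
  req#2 t=0ms (window 0): ALLOW
  req#3 t=1ms (window 0): ALLOW
  req#4 t=3ms (window 0): ALLOW
  req#5 t=6ms (window 0): ALLOW
  req#6 t=7ms (window 0): DENY
  req#7 t=8ms (window 0): DENY
  req#8 t=8ms (window 0): DENY
  req#9 t=14ms (window 1): ALLOW

Allowed counts by window: 5 1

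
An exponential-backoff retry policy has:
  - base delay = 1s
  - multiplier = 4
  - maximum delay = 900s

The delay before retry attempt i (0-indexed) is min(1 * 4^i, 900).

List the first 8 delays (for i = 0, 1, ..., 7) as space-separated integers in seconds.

Answer: 1 4 16 64 256 900 900 900

Derivation:
Computing each delay:
  i=0: min(1*4^0, 900) = 1
  i=1: min(1*4^1, 900) = 4
  i=2: min(1*4^2, 900) = 16
  i=3: min(1*4^3, 900) = 64
  i=4: min(1*4^4, 900) = 256
  i=5: min(1*4^5, 900) = 900
  i=6: min(1*4^6, 900) = 900
  i=7: min(1*4^7, 900) = 900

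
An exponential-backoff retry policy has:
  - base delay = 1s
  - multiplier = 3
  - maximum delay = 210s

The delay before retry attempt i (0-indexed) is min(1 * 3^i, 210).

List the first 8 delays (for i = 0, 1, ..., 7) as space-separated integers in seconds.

Answer: 1 3 9 27 81 210 210 210

Derivation:
Computing each delay:
  i=0: min(1*3^0, 210) = 1
  i=1: min(1*3^1, 210) = 3
  i=2: min(1*3^2, 210) = 9
  i=3: min(1*3^3, 210) = 27
  i=4: min(1*3^4, 210) = 81
  i=5: min(1*3^5, 210) = 210
  i=6: min(1*3^6, 210) = 210
  i=7: min(1*3^7, 210) = 210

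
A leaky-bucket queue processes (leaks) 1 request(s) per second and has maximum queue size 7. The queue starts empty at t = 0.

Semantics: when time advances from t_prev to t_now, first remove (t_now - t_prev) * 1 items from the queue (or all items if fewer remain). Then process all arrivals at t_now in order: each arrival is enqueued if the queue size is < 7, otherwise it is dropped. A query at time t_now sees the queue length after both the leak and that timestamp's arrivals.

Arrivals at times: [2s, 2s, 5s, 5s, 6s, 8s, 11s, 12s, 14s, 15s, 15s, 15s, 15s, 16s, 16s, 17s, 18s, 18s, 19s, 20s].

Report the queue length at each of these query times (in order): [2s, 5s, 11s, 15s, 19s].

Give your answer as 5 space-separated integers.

Answer: 2 2 1 4 6

Derivation:
Queue lengths at query times:
  query t=2s: backlog = 2
  query t=5s: backlog = 2
  query t=11s: backlog = 1
  query t=15s: backlog = 4
  query t=19s: backlog = 6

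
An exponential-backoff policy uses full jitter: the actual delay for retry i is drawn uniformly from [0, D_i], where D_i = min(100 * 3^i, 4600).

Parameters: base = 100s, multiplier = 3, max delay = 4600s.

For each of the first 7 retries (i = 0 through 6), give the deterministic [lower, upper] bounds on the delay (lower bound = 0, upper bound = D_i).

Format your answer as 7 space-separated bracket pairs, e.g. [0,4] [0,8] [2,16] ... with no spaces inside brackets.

Answer: [0,100] [0,300] [0,900] [0,2700] [0,4600] [0,4600] [0,4600]

Derivation:
Computing bounds per retry:
  i=0: D_i=min(100*3^0,4600)=100, bounds=[0,100]
  i=1: D_i=min(100*3^1,4600)=300, bounds=[0,300]
  i=2: D_i=min(100*3^2,4600)=900, bounds=[0,900]
  i=3: D_i=min(100*3^3,4600)=2700, bounds=[0,2700]
  i=4: D_i=min(100*3^4,4600)=4600, bounds=[0,4600]
  i=5: D_i=min(100*3^5,4600)=4600, bounds=[0,4600]
  i=6: D_i=min(100*3^6,4600)=4600, bounds=[0,4600]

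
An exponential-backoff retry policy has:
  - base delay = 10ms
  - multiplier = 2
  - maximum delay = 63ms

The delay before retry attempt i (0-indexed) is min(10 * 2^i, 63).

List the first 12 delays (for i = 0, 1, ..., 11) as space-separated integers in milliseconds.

Answer: 10 20 40 63 63 63 63 63 63 63 63 63

Derivation:
Computing each delay:
  i=0: min(10*2^0, 63) = 10
  i=1: min(10*2^1, 63) = 20
  i=2: min(10*2^2, 63) = 40
  i=3: min(10*2^3, 63) = 63
  i=4: min(10*2^4, 63) = 63
  i=5: min(10*2^5, 63) = 63
  i=6: min(10*2^6, 63) = 63
  i=7: min(10*2^7, 63) = 63
  i=8: min(10*2^8, 63) = 63
  i=9: min(10*2^9, 63) = 63
  i=10: min(10*2^10, 63) = 63
  i=11: min(10*2^11, 63) = 63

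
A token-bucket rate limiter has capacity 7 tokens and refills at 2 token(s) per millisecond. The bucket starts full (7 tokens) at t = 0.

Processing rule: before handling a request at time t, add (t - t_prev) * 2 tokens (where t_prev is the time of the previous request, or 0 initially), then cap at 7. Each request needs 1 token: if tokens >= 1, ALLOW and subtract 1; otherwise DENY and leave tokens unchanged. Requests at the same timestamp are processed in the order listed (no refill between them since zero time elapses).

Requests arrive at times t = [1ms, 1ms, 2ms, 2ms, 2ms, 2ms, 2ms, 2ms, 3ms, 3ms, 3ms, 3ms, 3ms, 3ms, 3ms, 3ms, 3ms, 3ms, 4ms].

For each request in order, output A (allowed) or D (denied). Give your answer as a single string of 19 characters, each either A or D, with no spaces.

Answer: AAAAAAAAAAADDDDDDDA

Derivation:
Simulating step by step:
  req#1 t=1ms: ALLOW
  req#2 t=1ms: ALLOW
  req#3 t=2ms: ALLOW
  req#4 t=2ms: ALLOW
  req#5 t=2ms: ALLOW
  req#6 t=2ms: ALLOW
  req#7 t=2ms: ALLOW
  req#8 t=2ms: ALLOW
  req#9 t=3ms: ALLOW
  req#10 t=3ms: ALLOW
  req#11 t=3ms: ALLOW
  req#12 t=3ms: DENY
  req#13 t=3ms: DENY
  req#14 t=3ms: DENY
  req#15 t=3ms: DENY
  req#16 t=3ms: DENY
  req#17 t=3ms: DENY
  req#18 t=3ms: DENY
  req#19 t=4ms: ALLOW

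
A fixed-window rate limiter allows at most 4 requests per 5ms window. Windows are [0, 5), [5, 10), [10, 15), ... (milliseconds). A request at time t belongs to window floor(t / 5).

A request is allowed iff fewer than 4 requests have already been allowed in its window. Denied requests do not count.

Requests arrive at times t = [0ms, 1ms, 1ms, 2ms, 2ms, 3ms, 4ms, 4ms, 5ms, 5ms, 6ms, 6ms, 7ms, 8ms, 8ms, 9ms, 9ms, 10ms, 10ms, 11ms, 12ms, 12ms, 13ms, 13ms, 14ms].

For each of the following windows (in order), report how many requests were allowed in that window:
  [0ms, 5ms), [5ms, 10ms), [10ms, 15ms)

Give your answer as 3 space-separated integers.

Answer: 4 4 4

Derivation:
Processing requests:
  req#1 t=0ms (window 0): ALLOW
  req#2 t=1ms (window 0): ALLOW
  req#3 t=1ms (window 0): ALLOW
  req#4 t=2ms (window 0): ALLOW
  req#5 t=2ms (window 0): DENY
  req#6 t=3ms (window 0): DENY
  req#7 t=4ms (window 0): DENY
  req#8 t=4ms (window 0): DENY
  req#9 t=5ms (window 1): ALLOW
  req#10 t=5ms (window 1): ALLOW
  req#11 t=6ms (window 1): ALLOW
  req#12 t=6ms (window 1): ALLOW
  req#13 t=7ms (window 1): DENY
  req#14 t=8ms (window 1): DENY
  req#15 t=8ms (window 1): DENY
  req#16 t=9ms (window 1): DENY
  req#17 t=9ms (window 1): DENY
  req#18 t=10ms (window 2): ALLOW
  req#19 t=10ms (window 2): ALLOW
  req#20 t=11ms (window 2): ALLOW
  req#21 t=12ms (window 2): ALLOW
  req#22 t=12ms (window 2): DENY
  req#23 t=13ms (window 2): DENY
  req#24 t=13ms (window 2): DENY
  req#25 t=14ms (window 2): DENY

Allowed counts by window: 4 4 4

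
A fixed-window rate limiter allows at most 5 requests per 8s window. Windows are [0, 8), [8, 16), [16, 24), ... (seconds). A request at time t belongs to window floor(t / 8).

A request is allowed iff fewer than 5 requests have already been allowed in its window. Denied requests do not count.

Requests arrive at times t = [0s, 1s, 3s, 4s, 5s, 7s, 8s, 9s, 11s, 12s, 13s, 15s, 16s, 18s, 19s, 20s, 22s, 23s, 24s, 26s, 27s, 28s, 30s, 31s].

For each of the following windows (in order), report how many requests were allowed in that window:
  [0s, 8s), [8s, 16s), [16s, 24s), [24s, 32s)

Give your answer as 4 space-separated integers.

Processing requests:
  req#1 t=0s (window 0): ALLOW
  req#2 t=1s (window 0): ALLOW
  req#3 t=3s (window 0): ALLOW
  req#4 t=4s (window 0): ALLOW
  req#5 t=5s (window 0): ALLOW
  req#6 t=7s (window 0): DENY
  req#7 t=8s (window 1): ALLOW
  req#8 t=9s (window 1): ALLOW
  req#9 t=11s (window 1): ALLOW
  req#10 t=12s (window 1): ALLOW
  req#11 t=13s (window 1): ALLOW
  req#12 t=15s (window 1): DENY
  req#13 t=16s (window 2): ALLOW
  req#14 t=18s (window 2): ALLOW
  req#15 t=19s (window 2): ALLOW
  req#16 t=20s (window 2): ALLOW
  req#17 t=22s (window 2): ALLOW
  req#18 t=23s (window 2): DENY
  req#19 t=24s (window 3): ALLOW
  req#20 t=26s (window 3): ALLOW
  req#21 t=27s (window 3): ALLOW
  req#22 t=28s (window 3): ALLOW
  req#23 t=30s (window 3): ALLOW
  req#24 t=31s (window 3): DENY

Allowed counts by window: 5 5 5 5

Answer: 5 5 5 5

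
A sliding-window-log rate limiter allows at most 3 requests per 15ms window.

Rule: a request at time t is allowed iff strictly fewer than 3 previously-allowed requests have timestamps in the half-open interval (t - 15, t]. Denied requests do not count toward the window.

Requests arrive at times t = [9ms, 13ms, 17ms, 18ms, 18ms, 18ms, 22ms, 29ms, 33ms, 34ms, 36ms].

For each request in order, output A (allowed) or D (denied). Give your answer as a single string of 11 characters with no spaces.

Answer: AAADDDDAAAD

Derivation:
Tracking allowed requests in the window:
  req#1 t=9ms: ALLOW
  req#2 t=13ms: ALLOW
  req#3 t=17ms: ALLOW
  req#4 t=18ms: DENY
  req#5 t=18ms: DENY
  req#6 t=18ms: DENY
  req#7 t=22ms: DENY
  req#8 t=29ms: ALLOW
  req#9 t=33ms: ALLOW
  req#10 t=34ms: ALLOW
  req#11 t=36ms: DENY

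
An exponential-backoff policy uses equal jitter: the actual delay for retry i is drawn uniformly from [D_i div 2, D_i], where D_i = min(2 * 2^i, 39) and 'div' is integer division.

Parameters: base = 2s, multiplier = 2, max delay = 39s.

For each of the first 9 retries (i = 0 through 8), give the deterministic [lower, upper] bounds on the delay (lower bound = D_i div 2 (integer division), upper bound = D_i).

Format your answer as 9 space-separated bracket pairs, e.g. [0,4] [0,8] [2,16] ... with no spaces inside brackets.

Computing bounds per retry:
  i=0: D_i=min(2*2^0,39)=2, bounds=[1,2]
  i=1: D_i=min(2*2^1,39)=4, bounds=[2,4]
  i=2: D_i=min(2*2^2,39)=8, bounds=[4,8]
  i=3: D_i=min(2*2^3,39)=16, bounds=[8,16]
  i=4: D_i=min(2*2^4,39)=32, bounds=[16,32]
  i=5: D_i=min(2*2^5,39)=39, bounds=[19,39]
  i=6: D_i=min(2*2^6,39)=39, bounds=[19,39]
  i=7: D_i=min(2*2^7,39)=39, bounds=[19,39]
  i=8: D_i=min(2*2^8,39)=39, bounds=[19,39]

Answer: [1,2] [2,4] [4,8] [8,16] [16,32] [19,39] [19,39] [19,39] [19,39]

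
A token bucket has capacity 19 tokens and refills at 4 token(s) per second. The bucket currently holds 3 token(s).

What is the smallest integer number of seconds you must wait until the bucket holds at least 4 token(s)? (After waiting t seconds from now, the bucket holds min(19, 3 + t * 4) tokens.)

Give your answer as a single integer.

Need 3 + t * 4 >= 4, so t >= 1/4.
Smallest integer t = ceil(1/4) = 1.

Answer: 1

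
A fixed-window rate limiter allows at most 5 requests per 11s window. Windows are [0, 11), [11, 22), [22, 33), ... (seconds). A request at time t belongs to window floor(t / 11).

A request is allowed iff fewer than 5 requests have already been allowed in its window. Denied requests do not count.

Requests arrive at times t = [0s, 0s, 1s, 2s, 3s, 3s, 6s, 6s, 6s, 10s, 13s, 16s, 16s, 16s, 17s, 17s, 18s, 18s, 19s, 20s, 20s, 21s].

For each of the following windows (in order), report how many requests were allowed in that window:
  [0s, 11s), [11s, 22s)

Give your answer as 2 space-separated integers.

Answer: 5 5

Derivation:
Processing requests:
  req#1 t=0s (window 0): ALLOW
  req#2 t=0s (window 0): ALLOW
  req#3 t=1s (window 0): ALLOW
  req#4 t=2s (window 0): ALLOW
  req#5 t=3s (window 0): ALLOW
  req#6 t=3s (window 0): DENY
  req#7 t=6s (window 0): DENY
  req#8 t=6s (window 0): DENY
  req#9 t=6s (window 0): DENY
  req#10 t=10s (window 0): DENY
  req#11 t=13s (window 1): ALLOW
  req#12 t=16s (window 1): ALLOW
  req#13 t=16s (window 1): ALLOW
  req#14 t=16s (window 1): ALLOW
  req#15 t=17s (window 1): ALLOW
  req#16 t=17s (window 1): DENY
  req#17 t=18s (window 1): DENY
  req#18 t=18s (window 1): DENY
  req#19 t=19s (window 1): DENY
  req#20 t=20s (window 1): DENY
  req#21 t=20s (window 1): DENY
  req#22 t=21s (window 1): DENY

Allowed counts by window: 5 5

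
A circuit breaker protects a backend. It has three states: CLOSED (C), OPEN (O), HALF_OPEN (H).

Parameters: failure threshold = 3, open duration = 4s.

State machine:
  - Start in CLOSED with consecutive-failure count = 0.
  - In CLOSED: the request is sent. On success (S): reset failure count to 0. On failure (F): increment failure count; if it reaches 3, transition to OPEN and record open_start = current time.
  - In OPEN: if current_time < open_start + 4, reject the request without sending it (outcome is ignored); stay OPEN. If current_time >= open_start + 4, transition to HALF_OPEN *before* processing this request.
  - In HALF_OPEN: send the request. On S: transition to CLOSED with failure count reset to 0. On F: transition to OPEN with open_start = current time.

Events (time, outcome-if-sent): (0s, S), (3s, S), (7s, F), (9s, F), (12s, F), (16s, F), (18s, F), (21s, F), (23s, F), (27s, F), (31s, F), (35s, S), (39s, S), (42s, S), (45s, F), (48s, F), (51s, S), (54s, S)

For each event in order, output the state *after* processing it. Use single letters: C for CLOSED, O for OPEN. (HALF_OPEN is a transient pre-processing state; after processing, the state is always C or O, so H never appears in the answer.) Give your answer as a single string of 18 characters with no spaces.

Answer: CCCCOOOOOOOCCCCCCC

Derivation:
State after each event:
  event#1 t=0s outcome=S: state=CLOSED
  event#2 t=3s outcome=S: state=CLOSED
  event#3 t=7s outcome=F: state=CLOSED
  event#4 t=9s outcome=F: state=CLOSED
  event#5 t=12s outcome=F: state=OPEN
  event#6 t=16s outcome=F: state=OPEN
  event#7 t=18s outcome=F: state=OPEN
  event#8 t=21s outcome=F: state=OPEN
  event#9 t=23s outcome=F: state=OPEN
  event#10 t=27s outcome=F: state=OPEN
  event#11 t=31s outcome=F: state=OPEN
  event#12 t=35s outcome=S: state=CLOSED
  event#13 t=39s outcome=S: state=CLOSED
  event#14 t=42s outcome=S: state=CLOSED
  event#15 t=45s outcome=F: state=CLOSED
  event#16 t=48s outcome=F: state=CLOSED
  event#17 t=51s outcome=S: state=CLOSED
  event#18 t=54s outcome=S: state=CLOSED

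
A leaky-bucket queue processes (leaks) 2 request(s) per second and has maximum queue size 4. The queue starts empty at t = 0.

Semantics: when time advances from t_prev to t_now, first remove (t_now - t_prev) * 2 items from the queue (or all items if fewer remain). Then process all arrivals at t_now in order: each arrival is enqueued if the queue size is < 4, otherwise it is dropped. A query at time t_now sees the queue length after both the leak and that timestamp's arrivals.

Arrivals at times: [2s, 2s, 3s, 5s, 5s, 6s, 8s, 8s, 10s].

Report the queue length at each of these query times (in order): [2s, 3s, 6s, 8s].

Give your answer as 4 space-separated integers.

Queue lengths at query times:
  query t=2s: backlog = 2
  query t=3s: backlog = 1
  query t=6s: backlog = 1
  query t=8s: backlog = 2

Answer: 2 1 1 2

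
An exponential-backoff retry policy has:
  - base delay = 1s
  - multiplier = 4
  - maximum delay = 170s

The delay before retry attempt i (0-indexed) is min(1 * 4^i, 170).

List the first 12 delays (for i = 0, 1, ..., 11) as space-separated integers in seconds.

Answer: 1 4 16 64 170 170 170 170 170 170 170 170

Derivation:
Computing each delay:
  i=0: min(1*4^0, 170) = 1
  i=1: min(1*4^1, 170) = 4
  i=2: min(1*4^2, 170) = 16
  i=3: min(1*4^3, 170) = 64
  i=4: min(1*4^4, 170) = 170
  i=5: min(1*4^5, 170) = 170
  i=6: min(1*4^6, 170) = 170
  i=7: min(1*4^7, 170) = 170
  i=8: min(1*4^8, 170) = 170
  i=9: min(1*4^9, 170) = 170
  i=10: min(1*4^10, 170) = 170
  i=11: min(1*4^11, 170) = 170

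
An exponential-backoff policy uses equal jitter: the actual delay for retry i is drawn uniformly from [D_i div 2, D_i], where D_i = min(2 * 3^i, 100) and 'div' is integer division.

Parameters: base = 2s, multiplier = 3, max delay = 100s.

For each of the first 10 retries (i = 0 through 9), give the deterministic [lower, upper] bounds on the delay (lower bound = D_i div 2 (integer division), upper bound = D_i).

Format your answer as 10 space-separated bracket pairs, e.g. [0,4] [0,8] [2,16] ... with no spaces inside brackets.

Answer: [1,2] [3,6] [9,18] [27,54] [50,100] [50,100] [50,100] [50,100] [50,100] [50,100]

Derivation:
Computing bounds per retry:
  i=0: D_i=min(2*3^0,100)=2, bounds=[1,2]
  i=1: D_i=min(2*3^1,100)=6, bounds=[3,6]
  i=2: D_i=min(2*3^2,100)=18, bounds=[9,18]
  i=3: D_i=min(2*3^3,100)=54, bounds=[27,54]
  i=4: D_i=min(2*3^4,100)=100, bounds=[50,100]
  i=5: D_i=min(2*3^5,100)=100, bounds=[50,100]
  i=6: D_i=min(2*3^6,100)=100, bounds=[50,100]
  i=7: D_i=min(2*3^7,100)=100, bounds=[50,100]
  i=8: D_i=min(2*3^8,100)=100, bounds=[50,100]
  i=9: D_i=min(2*3^9,100)=100, bounds=[50,100]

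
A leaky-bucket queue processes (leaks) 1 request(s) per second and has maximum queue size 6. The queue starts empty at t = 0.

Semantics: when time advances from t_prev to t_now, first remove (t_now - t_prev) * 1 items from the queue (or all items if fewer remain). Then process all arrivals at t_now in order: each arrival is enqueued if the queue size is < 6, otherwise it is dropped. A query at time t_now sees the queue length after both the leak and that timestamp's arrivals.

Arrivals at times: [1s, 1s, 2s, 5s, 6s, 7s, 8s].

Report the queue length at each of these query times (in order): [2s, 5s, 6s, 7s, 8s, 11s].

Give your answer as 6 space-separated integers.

Queue lengths at query times:
  query t=2s: backlog = 2
  query t=5s: backlog = 1
  query t=6s: backlog = 1
  query t=7s: backlog = 1
  query t=8s: backlog = 1
  query t=11s: backlog = 0

Answer: 2 1 1 1 1 0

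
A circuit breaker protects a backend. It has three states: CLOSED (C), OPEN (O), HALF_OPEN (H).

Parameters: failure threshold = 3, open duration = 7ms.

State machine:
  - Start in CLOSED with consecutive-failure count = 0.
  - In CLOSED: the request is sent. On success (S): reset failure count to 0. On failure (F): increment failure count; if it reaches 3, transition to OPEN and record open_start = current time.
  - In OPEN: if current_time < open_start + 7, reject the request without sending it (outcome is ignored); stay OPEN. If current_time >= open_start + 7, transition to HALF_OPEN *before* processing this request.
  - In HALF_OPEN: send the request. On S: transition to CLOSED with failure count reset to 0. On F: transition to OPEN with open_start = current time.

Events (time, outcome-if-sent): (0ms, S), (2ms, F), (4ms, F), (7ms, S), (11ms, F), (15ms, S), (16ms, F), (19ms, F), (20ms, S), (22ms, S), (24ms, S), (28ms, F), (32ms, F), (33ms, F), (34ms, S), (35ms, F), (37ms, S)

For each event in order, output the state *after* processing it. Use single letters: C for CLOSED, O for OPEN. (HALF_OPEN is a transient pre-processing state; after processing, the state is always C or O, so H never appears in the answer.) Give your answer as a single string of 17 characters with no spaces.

Answer: CCCCCCCCCCCCCOOOO

Derivation:
State after each event:
  event#1 t=0ms outcome=S: state=CLOSED
  event#2 t=2ms outcome=F: state=CLOSED
  event#3 t=4ms outcome=F: state=CLOSED
  event#4 t=7ms outcome=S: state=CLOSED
  event#5 t=11ms outcome=F: state=CLOSED
  event#6 t=15ms outcome=S: state=CLOSED
  event#7 t=16ms outcome=F: state=CLOSED
  event#8 t=19ms outcome=F: state=CLOSED
  event#9 t=20ms outcome=S: state=CLOSED
  event#10 t=22ms outcome=S: state=CLOSED
  event#11 t=24ms outcome=S: state=CLOSED
  event#12 t=28ms outcome=F: state=CLOSED
  event#13 t=32ms outcome=F: state=CLOSED
  event#14 t=33ms outcome=F: state=OPEN
  event#15 t=34ms outcome=S: state=OPEN
  event#16 t=35ms outcome=F: state=OPEN
  event#17 t=37ms outcome=S: state=OPEN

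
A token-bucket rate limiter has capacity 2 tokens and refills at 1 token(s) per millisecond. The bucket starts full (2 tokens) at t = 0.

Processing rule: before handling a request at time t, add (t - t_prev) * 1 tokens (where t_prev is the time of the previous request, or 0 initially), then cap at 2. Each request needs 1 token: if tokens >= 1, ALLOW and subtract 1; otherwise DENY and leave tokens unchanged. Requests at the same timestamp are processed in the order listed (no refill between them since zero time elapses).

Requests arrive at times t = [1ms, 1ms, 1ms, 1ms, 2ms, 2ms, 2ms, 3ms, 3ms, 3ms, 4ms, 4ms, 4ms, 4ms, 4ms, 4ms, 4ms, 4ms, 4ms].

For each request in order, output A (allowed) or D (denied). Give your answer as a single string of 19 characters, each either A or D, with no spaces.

Answer: AADDADDADDADDDDDDDD

Derivation:
Simulating step by step:
  req#1 t=1ms: ALLOW
  req#2 t=1ms: ALLOW
  req#3 t=1ms: DENY
  req#4 t=1ms: DENY
  req#5 t=2ms: ALLOW
  req#6 t=2ms: DENY
  req#7 t=2ms: DENY
  req#8 t=3ms: ALLOW
  req#9 t=3ms: DENY
  req#10 t=3ms: DENY
  req#11 t=4ms: ALLOW
  req#12 t=4ms: DENY
  req#13 t=4ms: DENY
  req#14 t=4ms: DENY
  req#15 t=4ms: DENY
  req#16 t=4ms: DENY
  req#17 t=4ms: DENY
  req#18 t=4ms: DENY
  req#19 t=4ms: DENY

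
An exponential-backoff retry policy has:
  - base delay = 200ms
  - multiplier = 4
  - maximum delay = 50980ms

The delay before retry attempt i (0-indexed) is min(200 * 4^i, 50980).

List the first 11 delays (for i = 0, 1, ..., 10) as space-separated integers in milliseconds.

Computing each delay:
  i=0: min(200*4^0, 50980) = 200
  i=1: min(200*4^1, 50980) = 800
  i=2: min(200*4^2, 50980) = 3200
  i=3: min(200*4^3, 50980) = 12800
  i=4: min(200*4^4, 50980) = 50980
  i=5: min(200*4^5, 50980) = 50980
  i=6: min(200*4^6, 50980) = 50980
  i=7: min(200*4^7, 50980) = 50980
  i=8: min(200*4^8, 50980) = 50980
  i=9: min(200*4^9, 50980) = 50980
  i=10: min(200*4^10, 50980) = 50980

Answer: 200 800 3200 12800 50980 50980 50980 50980 50980 50980 50980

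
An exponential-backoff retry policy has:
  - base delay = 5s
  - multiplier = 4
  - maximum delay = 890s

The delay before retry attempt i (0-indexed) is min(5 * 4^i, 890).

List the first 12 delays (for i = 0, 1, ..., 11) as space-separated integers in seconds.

Answer: 5 20 80 320 890 890 890 890 890 890 890 890

Derivation:
Computing each delay:
  i=0: min(5*4^0, 890) = 5
  i=1: min(5*4^1, 890) = 20
  i=2: min(5*4^2, 890) = 80
  i=3: min(5*4^3, 890) = 320
  i=4: min(5*4^4, 890) = 890
  i=5: min(5*4^5, 890) = 890
  i=6: min(5*4^6, 890) = 890
  i=7: min(5*4^7, 890) = 890
  i=8: min(5*4^8, 890) = 890
  i=9: min(5*4^9, 890) = 890
  i=10: min(5*4^10, 890) = 890
  i=11: min(5*4^11, 890) = 890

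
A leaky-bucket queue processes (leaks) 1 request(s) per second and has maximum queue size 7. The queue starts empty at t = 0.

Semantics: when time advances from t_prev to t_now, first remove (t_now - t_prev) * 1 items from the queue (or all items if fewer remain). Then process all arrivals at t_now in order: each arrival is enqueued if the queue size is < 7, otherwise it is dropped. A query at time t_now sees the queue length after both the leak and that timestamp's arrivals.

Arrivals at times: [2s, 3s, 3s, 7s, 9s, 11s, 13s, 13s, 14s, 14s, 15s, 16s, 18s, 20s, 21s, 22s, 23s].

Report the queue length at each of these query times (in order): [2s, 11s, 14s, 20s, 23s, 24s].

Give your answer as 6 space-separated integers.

Queue lengths at query times:
  query t=2s: backlog = 1
  query t=11s: backlog = 1
  query t=14s: backlog = 3
  query t=20s: backlog = 1
  query t=23s: backlog = 1
  query t=24s: backlog = 0

Answer: 1 1 3 1 1 0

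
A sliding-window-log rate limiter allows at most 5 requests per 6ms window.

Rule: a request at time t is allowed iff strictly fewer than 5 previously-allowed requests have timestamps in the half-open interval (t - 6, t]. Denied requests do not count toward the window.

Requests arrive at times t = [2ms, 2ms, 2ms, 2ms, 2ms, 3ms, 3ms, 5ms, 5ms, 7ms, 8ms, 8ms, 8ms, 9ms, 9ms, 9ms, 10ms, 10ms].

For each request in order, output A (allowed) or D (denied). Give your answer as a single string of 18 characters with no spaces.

Tracking allowed requests in the window:
  req#1 t=2ms: ALLOW
  req#2 t=2ms: ALLOW
  req#3 t=2ms: ALLOW
  req#4 t=2ms: ALLOW
  req#5 t=2ms: ALLOW
  req#6 t=3ms: DENY
  req#7 t=3ms: DENY
  req#8 t=5ms: DENY
  req#9 t=5ms: DENY
  req#10 t=7ms: DENY
  req#11 t=8ms: ALLOW
  req#12 t=8ms: ALLOW
  req#13 t=8ms: ALLOW
  req#14 t=9ms: ALLOW
  req#15 t=9ms: ALLOW
  req#16 t=9ms: DENY
  req#17 t=10ms: DENY
  req#18 t=10ms: DENY

Answer: AAAAADDDDDAAAAADDD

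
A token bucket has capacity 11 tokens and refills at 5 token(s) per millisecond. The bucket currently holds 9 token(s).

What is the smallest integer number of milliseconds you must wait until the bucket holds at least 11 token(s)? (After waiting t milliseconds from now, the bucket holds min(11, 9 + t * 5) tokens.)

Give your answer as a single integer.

Answer: 1

Derivation:
Need 9 + t * 5 >= 11, so t >= 2/5.
Smallest integer t = ceil(2/5) = 1.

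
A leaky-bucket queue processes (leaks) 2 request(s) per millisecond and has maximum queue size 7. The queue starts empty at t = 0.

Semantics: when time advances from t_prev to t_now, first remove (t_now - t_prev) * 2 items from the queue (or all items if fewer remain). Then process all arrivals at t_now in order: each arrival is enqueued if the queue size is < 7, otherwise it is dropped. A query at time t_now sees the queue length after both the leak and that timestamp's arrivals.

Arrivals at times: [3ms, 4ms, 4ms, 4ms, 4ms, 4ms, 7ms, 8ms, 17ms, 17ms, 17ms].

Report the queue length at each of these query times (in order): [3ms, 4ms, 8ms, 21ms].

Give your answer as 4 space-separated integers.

Answer: 1 5 1 0

Derivation:
Queue lengths at query times:
  query t=3ms: backlog = 1
  query t=4ms: backlog = 5
  query t=8ms: backlog = 1
  query t=21ms: backlog = 0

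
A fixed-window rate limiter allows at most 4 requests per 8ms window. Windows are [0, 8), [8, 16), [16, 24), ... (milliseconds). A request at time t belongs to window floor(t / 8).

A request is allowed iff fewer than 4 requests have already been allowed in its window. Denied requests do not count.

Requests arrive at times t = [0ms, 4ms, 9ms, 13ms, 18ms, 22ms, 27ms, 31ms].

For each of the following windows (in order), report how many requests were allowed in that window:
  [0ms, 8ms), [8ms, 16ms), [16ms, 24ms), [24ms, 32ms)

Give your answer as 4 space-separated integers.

Processing requests:
  req#1 t=0ms (window 0): ALLOW
  req#2 t=4ms (window 0): ALLOW
  req#3 t=9ms (window 1): ALLOW
  req#4 t=13ms (window 1): ALLOW
  req#5 t=18ms (window 2): ALLOW
  req#6 t=22ms (window 2): ALLOW
  req#7 t=27ms (window 3): ALLOW
  req#8 t=31ms (window 3): ALLOW

Allowed counts by window: 2 2 2 2

Answer: 2 2 2 2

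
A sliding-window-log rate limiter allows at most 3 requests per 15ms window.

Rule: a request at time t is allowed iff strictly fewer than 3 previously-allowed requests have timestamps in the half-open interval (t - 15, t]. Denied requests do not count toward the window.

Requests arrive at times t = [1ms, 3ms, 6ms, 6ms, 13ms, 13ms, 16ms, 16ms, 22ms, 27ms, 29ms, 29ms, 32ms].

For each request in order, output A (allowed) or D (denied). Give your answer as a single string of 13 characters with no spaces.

Tracking allowed requests in the window:
  req#1 t=1ms: ALLOW
  req#2 t=3ms: ALLOW
  req#3 t=6ms: ALLOW
  req#4 t=6ms: DENY
  req#5 t=13ms: DENY
  req#6 t=13ms: DENY
  req#7 t=16ms: ALLOW
  req#8 t=16ms: DENY
  req#9 t=22ms: ALLOW
  req#10 t=27ms: ALLOW
  req#11 t=29ms: DENY
  req#12 t=29ms: DENY
  req#13 t=32ms: ALLOW

Answer: AAADDDADAADDA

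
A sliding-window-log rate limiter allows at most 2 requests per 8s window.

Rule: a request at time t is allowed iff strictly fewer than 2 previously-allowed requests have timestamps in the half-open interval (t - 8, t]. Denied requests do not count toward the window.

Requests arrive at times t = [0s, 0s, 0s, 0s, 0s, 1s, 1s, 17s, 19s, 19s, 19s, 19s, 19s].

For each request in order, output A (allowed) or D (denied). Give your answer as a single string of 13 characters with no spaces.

Answer: AADDDDDAADDDD

Derivation:
Tracking allowed requests in the window:
  req#1 t=0s: ALLOW
  req#2 t=0s: ALLOW
  req#3 t=0s: DENY
  req#4 t=0s: DENY
  req#5 t=0s: DENY
  req#6 t=1s: DENY
  req#7 t=1s: DENY
  req#8 t=17s: ALLOW
  req#9 t=19s: ALLOW
  req#10 t=19s: DENY
  req#11 t=19s: DENY
  req#12 t=19s: DENY
  req#13 t=19s: DENY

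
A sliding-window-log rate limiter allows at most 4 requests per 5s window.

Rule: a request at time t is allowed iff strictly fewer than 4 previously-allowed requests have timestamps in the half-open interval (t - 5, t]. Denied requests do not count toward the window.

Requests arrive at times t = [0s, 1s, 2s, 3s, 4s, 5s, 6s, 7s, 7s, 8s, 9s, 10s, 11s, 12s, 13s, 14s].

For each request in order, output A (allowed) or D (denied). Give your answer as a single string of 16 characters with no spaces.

Tracking allowed requests in the window:
  req#1 t=0s: ALLOW
  req#2 t=1s: ALLOW
  req#3 t=2s: ALLOW
  req#4 t=3s: ALLOW
  req#5 t=4s: DENY
  req#6 t=5s: ALLOW
  req#7 t=6s: ALLOW
  req#8 t=7s: ALLOW
  req#9 t=7s: DENY
  req#10 t=8s: ALLOW
  req#11 t=9s: DENY
  req#12 t=10s: ALLOW
  req#13 t=11s: ALLOW
  req#14 t=12s: ALLOW
  req#15 t=13s: ALLOW
  req#16 t=14s: DENY

Answer: AAAADAAADADAAAAD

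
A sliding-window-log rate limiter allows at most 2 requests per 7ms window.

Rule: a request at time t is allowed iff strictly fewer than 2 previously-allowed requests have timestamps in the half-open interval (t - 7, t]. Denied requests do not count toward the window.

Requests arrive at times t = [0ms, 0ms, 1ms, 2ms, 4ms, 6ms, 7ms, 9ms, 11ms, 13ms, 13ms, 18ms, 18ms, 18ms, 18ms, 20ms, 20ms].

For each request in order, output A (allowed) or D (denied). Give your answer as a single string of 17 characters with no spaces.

Tracking allowed requests in the window:
  req#1 t=0ms: ALLOW
  req#2 t=0ms: ALLOW
  req#3 t=1ms: DENY
  req#4 t=2ms: DENY
  req#5 t=4ms: DENY
  req#6 t=6ms: DENY
  req#7 t=7ms: ALLOW
  req#8 t=9ms: ALLOW
  req#9 t=11ms: DENY
  req#10 t=13ms: DENY
  req#11 t=13ms: DENY
  req#12 t=18ms: ALLOW
  req#13 t=18ms: ALLOW
  req#14 t=18ms: DENY
  req#15 t=18ms: DENY
  req#16 t=20ms: DENY
  req#17 t=20ms: DENY

Answer: AADDDDAADDDAADDDD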